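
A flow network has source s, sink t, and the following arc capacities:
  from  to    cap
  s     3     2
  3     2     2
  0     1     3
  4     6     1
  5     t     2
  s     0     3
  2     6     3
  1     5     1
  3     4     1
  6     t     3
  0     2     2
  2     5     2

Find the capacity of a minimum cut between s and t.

Max flow = 5 (via 5 augmenting paths).
In the residual at optimum, the set reachable from s is {s}.
Cut edges: s→3 (cap 2), s→0 (cap 3). Sum = 5.

5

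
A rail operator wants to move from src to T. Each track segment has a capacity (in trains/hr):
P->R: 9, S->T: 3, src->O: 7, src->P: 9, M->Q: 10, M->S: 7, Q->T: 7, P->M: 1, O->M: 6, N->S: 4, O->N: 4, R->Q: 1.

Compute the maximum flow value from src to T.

Augment src->P->R->Q->T: bottleneck 1. Total 1.
Augment src->P->M->Q->T: bottleneck 1. Total 2.
Augment src->O->M->Q->T: bottleneck 5. Total 7.
Augment src->O->M->S->T: bottleneck 1. Total 8.
Augment src->O->N->S->T: bottleneck 1. Total 9.
No augmenting path remains in the residual graph.

9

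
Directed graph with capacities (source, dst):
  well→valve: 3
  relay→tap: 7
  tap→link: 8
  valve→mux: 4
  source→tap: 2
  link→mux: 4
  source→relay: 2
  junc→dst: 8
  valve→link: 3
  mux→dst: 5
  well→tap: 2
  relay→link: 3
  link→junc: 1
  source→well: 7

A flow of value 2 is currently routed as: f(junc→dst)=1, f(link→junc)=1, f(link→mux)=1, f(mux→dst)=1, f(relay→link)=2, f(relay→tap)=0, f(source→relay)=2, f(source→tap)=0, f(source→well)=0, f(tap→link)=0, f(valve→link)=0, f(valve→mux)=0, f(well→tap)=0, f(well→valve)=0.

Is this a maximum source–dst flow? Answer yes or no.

No

Residual path source→well→valve→mux→dst has bottleneck 3 > 0.
Pushing 3 along it raises the flow to 5, so the given flow is not maximum.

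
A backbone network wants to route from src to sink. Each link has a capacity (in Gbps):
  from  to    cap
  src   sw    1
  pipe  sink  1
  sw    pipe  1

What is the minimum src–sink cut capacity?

1

Max flow = 1 (via 1 augmenting path).
In the residual at optimum, the set reachable from src is {src}.
Cut edges: src->sw (cap 1). Sum = 1.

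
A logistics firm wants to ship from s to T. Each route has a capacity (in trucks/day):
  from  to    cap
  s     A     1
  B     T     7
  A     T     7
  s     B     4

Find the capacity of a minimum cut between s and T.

5

Max flow = 5 (via 2 augmenting paths).
In the residual at optimum, the set reachable from s is {s}.
Cut edges: s→A (cap 1), s→B (cap 4). Sum = 5.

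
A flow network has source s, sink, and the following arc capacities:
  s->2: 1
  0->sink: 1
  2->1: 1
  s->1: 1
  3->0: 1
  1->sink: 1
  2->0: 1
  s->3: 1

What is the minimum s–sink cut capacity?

2

Max flow = 2 (via 2 augmenting paths).
In the residual at optimum, the set reachable from s is {0, 1, 2, 3, s}.
Cut edges: 0->sink (cap 1), 1->sink (cap 1). Sum = 2.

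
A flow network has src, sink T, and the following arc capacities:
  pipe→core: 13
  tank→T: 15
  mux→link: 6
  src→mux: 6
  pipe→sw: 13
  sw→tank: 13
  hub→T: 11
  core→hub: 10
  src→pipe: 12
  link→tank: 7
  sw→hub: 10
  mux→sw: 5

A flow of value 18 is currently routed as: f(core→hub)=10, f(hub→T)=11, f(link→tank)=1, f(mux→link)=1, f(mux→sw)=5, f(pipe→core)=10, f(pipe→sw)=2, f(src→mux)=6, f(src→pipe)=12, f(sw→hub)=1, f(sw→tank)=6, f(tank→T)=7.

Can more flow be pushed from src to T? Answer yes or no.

Residual reachable from src: {src}; T is not reachable.
Saturated cut: src→pipe, src→mux with total capacity 18 = current flow value. Flow is maximum.

No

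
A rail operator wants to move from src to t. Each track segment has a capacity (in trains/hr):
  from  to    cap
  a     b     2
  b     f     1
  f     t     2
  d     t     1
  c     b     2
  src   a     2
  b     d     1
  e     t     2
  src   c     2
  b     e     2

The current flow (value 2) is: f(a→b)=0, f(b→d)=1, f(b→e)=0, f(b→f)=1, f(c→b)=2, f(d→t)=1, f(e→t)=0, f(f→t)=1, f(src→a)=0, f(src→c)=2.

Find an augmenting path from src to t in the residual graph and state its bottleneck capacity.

Residual along src→a→b→e→t: src→a: 2, a→b: 2, b→e: 2, e→t: 2.
Bottleneck = min = 2.

src→a→b→e→t, bottleneck 2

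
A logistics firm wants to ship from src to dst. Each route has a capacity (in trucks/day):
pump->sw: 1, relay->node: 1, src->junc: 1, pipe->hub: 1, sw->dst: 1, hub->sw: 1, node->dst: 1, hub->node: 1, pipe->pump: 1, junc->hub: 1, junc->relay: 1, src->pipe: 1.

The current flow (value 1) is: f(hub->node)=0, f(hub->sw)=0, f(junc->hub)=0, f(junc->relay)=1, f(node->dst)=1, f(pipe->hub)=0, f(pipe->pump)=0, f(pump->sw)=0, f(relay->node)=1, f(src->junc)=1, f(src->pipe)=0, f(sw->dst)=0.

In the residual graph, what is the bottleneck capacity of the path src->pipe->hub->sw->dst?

Residual capacities along the path: src->pipe: 1, pipe->hub: 1, hub->sw: 1, sw->dst: 1.
Minimum is 1.

1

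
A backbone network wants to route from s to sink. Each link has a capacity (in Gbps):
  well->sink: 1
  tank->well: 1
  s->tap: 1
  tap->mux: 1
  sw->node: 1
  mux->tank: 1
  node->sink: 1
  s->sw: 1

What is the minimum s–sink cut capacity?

Max flow = 2 (via 2 augmenting paths).
In the residual at optimum, the set reachable from s is {s}.
Cut edges: s->tap (cap 1), s->sw (cap 1). Sum = 2.

2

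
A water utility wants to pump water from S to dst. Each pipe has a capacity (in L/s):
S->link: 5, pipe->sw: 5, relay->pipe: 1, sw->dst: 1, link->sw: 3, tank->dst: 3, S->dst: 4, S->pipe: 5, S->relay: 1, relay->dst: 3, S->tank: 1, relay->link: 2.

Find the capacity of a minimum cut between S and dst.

Max flow = 7 (via 4 augmenting paths).
In the residual at optimum, the set reachable from S is {S, link, pipe, sw}.
Cut edges: S->relay (cap 1), S->tank (cap 1), S->dst (cap 4), sw->dst (cap 1). Sum = 7.

7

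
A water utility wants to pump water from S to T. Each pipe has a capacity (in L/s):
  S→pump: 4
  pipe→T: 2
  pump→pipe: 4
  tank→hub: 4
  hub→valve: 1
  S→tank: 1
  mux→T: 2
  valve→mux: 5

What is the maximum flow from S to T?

Augment S→pump→pipe→T: bottleneck 2. Total 2.
Augment S→tank→hub→valve→mux→T: bottleneck 1. Total 3.
No augmenting path remains in the residual graph.

3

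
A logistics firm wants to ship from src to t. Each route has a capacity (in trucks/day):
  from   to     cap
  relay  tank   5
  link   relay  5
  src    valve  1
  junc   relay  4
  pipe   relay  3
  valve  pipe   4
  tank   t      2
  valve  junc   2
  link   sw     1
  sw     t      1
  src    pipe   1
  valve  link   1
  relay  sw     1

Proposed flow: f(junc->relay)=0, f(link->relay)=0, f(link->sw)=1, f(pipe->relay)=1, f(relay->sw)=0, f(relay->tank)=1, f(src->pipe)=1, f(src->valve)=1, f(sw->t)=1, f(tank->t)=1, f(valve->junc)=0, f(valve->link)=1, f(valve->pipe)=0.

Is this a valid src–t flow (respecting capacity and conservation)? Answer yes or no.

Every edge has 0 ≤ f(e) ≤ cap(e).
At each intermediate node, inflow equals outflow.

Yes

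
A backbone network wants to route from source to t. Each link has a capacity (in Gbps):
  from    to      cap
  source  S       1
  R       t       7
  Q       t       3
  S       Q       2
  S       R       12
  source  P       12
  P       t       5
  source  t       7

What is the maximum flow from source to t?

Augment source->t: bottleneck 7. Total 7.
Augment source->P->t: bottleneck 5. Total 12.
Augment source->S->R->t: bottleneck 1. Total 13.
No augmenting path remains in the residual graph.

13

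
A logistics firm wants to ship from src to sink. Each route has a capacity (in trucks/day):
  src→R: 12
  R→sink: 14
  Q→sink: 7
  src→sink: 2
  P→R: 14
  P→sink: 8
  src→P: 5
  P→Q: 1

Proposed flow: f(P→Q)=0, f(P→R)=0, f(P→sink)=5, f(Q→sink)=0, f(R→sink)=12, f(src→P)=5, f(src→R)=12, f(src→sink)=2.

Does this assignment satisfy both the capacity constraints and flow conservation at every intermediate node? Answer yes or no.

Every edge has 0 ≤ f(e) ≤ cap(e).
At each intermediate node, inflow equals outflow.

Yes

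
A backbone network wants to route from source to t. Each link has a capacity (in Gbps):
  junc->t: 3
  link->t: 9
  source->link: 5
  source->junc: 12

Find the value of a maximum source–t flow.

Augment source->link->t: bottleneck 5. Total 5.
Augment source->junc->t: bottleneck 3. Total 8.
No augmenting path remains in the residual graph.

8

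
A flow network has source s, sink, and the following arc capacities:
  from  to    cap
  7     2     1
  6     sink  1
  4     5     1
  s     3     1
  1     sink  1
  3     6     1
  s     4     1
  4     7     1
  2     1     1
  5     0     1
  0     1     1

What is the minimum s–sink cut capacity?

2

Max flow = 2 (via 2 augmenting paths).
In the residual at optimum, the set reachable from s is {s}.
Cut edges: s→3 (cap 1), s→4 (cap 1). Sum = 2.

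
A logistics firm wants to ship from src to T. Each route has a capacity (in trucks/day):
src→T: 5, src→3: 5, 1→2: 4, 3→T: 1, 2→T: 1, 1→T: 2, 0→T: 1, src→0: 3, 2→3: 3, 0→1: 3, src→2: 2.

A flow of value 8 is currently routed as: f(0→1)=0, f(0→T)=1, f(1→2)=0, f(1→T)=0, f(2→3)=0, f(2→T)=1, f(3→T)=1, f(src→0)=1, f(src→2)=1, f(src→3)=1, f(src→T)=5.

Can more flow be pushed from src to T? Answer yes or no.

Yes

Residual path src→0→1→T has bottleneck 2 > 0.
Pushing 2 along it raises the flow to 10, so the given flow is not maximum.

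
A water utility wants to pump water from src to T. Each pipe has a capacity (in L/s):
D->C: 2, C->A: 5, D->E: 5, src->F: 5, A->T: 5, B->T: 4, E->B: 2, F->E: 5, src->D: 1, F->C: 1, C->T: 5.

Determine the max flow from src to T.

4

Augment src->F->C->T: bottleneck 1. Total 1.
Augment src->D->C->T: bottleneck 1. Total 2.
Augment src->F->E->B->T: bottleneck 2. Total 4.
No augmenting path remains in the residual graph.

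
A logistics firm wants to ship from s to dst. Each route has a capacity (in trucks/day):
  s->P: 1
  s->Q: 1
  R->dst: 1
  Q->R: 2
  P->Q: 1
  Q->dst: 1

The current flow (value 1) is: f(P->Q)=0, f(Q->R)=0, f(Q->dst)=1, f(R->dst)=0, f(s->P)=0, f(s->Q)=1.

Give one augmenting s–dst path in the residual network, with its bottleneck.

s->P->Q->R->dst, bottleneck 1

Residual along s->P->Q->R->dst: s->P: 1, P->Q: 1, Q->R: 2, R->dst: 1.
Bottleneck = min = 1.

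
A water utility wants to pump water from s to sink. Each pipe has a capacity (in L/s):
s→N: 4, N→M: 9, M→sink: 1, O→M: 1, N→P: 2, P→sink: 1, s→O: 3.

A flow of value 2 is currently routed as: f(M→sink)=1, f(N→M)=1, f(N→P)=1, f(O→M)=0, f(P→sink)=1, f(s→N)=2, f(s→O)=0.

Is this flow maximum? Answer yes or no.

Yes

Residual reachable from s: {M, N, O, P, s}; sink is not reachable.
Saturated cut: P→sink, M→sink with total capacity 2 = current flow value. Flow is maximum.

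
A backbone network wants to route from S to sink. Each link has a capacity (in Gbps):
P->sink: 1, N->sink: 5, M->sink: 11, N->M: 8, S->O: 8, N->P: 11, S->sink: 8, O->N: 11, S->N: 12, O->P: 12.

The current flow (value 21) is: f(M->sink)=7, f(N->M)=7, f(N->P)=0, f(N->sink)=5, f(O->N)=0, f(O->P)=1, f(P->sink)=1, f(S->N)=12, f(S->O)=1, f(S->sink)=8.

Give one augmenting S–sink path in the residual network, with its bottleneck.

Residual along S->O->N->M->sink: S->O: 7, O->N: 11, N->M: 1, M->sink: 4.
Bottleneck = min = 1.

S->O->N->M->sink, bottleneck 1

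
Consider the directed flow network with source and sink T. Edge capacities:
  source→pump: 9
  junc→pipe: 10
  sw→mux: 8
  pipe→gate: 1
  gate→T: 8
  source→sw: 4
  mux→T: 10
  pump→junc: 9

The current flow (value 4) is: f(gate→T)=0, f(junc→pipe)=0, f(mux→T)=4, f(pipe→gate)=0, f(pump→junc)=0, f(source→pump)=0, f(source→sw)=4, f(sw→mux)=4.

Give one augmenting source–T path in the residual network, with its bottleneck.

source→pump→junc→pipe→gate→T, bottleneck 1

Residual along source→pump→junc→pipe→gate→T: source→pump: 9, pump→junc: 9, junc→pipe: 10, pipe→gate: 1, gate→T: 8.
Bottleneck = min = 1.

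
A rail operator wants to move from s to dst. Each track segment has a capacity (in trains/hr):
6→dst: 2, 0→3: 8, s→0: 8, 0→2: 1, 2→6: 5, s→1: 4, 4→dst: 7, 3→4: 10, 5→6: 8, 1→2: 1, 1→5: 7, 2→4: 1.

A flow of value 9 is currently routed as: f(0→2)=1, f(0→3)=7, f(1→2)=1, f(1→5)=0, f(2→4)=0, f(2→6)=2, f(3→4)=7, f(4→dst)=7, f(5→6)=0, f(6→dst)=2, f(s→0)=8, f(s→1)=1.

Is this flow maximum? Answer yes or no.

Residual reachable from s: {0, 1, 2, 3, 4, 5, 6, s}; dst is not reachable.
Saturated cut: 4→dst, 6→dst with total capacity 9 = current flow value. Flow is maximum.

Yes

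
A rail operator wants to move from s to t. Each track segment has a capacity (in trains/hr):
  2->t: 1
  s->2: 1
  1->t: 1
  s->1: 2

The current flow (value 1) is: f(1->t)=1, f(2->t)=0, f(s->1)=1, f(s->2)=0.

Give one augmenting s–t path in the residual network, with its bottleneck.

Residual along s->2->t: s->2: 1, 2->t: 1.
Bottleneck = min = 1.

s->2->t, bottleneck 1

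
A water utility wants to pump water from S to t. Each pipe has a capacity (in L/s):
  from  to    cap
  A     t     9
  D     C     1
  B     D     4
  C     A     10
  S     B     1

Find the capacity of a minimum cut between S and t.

1

Max flow = 1 (via 1 augmenting path).
In the residual at optimum, the set reachable from S is {S}.
Cut edges: S->B (cap 1). Sum = 1.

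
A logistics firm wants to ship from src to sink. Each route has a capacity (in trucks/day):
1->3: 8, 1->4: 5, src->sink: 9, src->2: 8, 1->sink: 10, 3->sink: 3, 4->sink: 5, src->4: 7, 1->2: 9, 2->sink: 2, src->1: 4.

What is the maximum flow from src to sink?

20

Augment src->sink: bottleneck 9. Total 9.
Augment src->1->sink: bottleneck 4. Total 13.
Augment src->4->sink: bottleneck 5. Total 18.
Augment src->2->sink: bottleneck 2. Total 20.
No augmenting path remains in the residual graph.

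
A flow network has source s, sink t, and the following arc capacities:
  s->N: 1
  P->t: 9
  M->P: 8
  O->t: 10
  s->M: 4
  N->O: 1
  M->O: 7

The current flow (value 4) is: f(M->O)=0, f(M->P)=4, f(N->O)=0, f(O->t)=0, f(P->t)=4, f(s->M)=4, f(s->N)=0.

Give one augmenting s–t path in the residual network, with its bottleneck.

s->N->O->t, bottleneck 1

Residual along s->N->O->t: s->N: 1, N->O: 1, O->t: 10.
Bottleneck = min = 1.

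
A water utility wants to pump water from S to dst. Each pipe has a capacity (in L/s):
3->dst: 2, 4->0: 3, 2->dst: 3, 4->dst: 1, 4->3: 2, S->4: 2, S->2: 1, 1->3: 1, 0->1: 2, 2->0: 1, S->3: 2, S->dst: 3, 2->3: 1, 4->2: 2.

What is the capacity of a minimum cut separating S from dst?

Max flow = 8 (via 5 augmenting paths).
In the residual at optimum, the set reachable from S is {S}.
Cut edges: S->4 (cap 2), S->2 (cap 1), S->3 (cap 2), S->dst (cap 3). Sum = 8.

8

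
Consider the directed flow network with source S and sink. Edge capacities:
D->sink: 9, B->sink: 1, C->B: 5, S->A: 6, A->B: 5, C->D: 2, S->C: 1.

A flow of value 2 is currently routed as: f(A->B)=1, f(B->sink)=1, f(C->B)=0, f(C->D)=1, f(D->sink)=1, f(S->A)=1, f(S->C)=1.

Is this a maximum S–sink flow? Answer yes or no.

Yes

Residual reachable from S: {A, B, S}; sink is not reachable.
Saturated cut: S->C, B->sink with total capacity 2 = current flow value. Flow is maximum.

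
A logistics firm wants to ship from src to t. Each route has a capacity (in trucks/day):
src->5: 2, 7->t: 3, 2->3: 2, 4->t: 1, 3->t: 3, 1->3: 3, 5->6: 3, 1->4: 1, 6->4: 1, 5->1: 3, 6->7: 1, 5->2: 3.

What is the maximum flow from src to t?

Augment src->5->1->4->t: bottleneck 1. Total 1.
Augment src->5->1->3->t: bottleneck 1. Total 2.
No augmenting path remains in the residual graph.

2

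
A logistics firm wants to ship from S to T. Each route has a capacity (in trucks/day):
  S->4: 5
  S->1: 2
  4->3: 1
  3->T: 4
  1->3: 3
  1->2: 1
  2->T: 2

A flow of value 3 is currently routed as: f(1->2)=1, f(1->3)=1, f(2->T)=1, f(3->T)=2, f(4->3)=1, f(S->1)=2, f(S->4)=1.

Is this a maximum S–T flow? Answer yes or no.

Yes

Residual reachable from S: {4, S}; T is not reachable.
Saturated cut: S->1, 4->3 with total capacity 3 = current flow value. Flow is maximum.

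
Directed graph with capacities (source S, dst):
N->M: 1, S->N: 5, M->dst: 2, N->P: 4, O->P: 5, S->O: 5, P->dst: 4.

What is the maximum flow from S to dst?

Augment S->O->P->dst: bottleneck 4. Total 4.
Augment S->N->M->dst: bottleneck 1. Total 5.
No augmenting path remains in the residual graph.

5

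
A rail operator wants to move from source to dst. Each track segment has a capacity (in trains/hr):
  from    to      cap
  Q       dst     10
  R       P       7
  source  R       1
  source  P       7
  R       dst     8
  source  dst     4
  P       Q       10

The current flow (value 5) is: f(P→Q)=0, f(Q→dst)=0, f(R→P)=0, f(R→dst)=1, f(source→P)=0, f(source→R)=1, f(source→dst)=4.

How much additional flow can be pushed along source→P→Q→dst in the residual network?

7

Residual capacities along the path: source→P: 7, P→Q: 10, Q→dst: 10.
Minimum is 7.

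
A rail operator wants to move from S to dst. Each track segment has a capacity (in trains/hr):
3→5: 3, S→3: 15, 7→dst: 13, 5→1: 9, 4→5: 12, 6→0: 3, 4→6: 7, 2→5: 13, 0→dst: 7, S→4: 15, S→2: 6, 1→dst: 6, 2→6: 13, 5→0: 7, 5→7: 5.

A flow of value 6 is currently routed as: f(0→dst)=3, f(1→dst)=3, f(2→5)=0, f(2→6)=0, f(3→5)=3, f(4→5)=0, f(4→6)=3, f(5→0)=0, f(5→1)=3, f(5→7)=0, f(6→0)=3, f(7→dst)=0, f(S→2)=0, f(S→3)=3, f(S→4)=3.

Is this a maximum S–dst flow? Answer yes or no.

Residual path S→4→5→1→dst has bottleneck 3 > 0.
Pushing 3 along it raises the flow to 9, so the given flow is not maximum.

No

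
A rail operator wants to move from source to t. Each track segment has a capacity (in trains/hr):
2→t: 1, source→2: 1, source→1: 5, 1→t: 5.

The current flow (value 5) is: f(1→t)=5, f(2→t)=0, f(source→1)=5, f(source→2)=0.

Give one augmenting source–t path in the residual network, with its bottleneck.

source→2→t, bottleneck 1

Residual along source→2→t: source→2: 1, 2→t: 1.
Bottleneck = min = 1.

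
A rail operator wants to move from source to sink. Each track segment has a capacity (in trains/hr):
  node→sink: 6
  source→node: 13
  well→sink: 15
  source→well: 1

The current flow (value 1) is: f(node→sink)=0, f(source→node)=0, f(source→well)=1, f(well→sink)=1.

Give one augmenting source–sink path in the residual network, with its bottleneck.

Residual along source→node→sink: source→node: 13, node→sink: 6.
Bottleneck = min = 6.

source→node→sink, bottleneck 6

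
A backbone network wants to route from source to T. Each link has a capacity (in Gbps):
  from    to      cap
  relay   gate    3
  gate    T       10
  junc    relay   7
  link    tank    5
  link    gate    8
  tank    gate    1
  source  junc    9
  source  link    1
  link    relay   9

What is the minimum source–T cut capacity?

Max flow = 4 (via 2 augmenting paths).
In the residual at optimum, the set reachable from source is {junc, relay, source}.
Cut edges: source→link (cap 1), relay→gate (cap 3). Sum = 4.

4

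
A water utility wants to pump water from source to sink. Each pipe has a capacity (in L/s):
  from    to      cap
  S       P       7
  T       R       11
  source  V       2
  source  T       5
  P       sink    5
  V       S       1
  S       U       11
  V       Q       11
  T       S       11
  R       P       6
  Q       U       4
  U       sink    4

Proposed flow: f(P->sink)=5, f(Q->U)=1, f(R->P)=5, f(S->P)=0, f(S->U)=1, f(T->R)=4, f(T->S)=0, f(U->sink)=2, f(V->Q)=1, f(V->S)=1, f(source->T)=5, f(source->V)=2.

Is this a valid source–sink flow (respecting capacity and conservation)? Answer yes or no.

No

Conservation fails at T: inflow 5 ≠ outflow 4.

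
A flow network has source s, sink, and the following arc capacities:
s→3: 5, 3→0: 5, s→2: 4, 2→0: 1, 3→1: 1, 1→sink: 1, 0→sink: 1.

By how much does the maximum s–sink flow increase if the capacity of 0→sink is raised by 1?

1

Original max flow = 2.
After raising cap(0→sink), augmenting paths through that edge carry 1 more unit.
New max flow = 3. Increase = 1.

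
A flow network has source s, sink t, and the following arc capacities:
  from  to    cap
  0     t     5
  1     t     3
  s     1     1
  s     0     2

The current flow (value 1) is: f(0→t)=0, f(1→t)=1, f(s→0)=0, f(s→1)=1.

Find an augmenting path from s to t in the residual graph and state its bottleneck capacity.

Residual along s→0→t: s→0: 2, 0→t: 5.
Bottleneck = min = 2.

s→0→t, bottleneck 2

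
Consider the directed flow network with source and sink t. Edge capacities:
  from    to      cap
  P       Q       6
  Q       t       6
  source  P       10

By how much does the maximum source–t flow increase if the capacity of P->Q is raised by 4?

Original max flow = 6.
Even with extra capacity on P->Q, another cut of capacity 6 remains binding.
New max flow = 6. Increase = 0.

0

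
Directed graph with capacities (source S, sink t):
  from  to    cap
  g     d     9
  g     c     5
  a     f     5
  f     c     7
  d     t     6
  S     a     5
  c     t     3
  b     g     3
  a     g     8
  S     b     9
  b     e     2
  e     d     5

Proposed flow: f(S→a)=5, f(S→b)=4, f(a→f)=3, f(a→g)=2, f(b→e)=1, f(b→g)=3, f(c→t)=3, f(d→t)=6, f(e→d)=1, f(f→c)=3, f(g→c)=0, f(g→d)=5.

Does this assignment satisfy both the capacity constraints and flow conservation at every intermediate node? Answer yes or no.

Every edge has 0 ≤ f(e) ≤ cap(e).
At each intermediate node, inflow equals outflow.

Yes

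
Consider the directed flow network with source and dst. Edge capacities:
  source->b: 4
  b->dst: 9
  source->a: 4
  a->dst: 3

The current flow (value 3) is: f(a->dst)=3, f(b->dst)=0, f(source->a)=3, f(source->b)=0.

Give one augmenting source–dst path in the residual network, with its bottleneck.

source->b->dst, bottleneck 4

Residual along source->b->dst: source->b: 4, b->dst: 9.
Bottleneck = min = 4.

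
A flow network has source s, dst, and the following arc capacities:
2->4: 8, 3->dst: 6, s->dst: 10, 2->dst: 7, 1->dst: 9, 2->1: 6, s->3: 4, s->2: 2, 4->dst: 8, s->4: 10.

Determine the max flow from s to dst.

24

Augment s->dst: bottleneck 10. Total 10.
Augment s->2->dst: bottleneck 2. Total 12.
Augment s->3->dst: bottleneck 4. Total 16.
Augment s->4->dst: bottleneck 8. Total 24.
No augmenting path remains in the residual graph.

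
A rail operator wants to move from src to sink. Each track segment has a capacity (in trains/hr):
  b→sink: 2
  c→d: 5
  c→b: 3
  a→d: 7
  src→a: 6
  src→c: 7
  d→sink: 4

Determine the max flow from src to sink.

Augment src→a→d→sink: bottleneck 4. Total 4.
Augment src→c→b→sink: bottleneck 2. Total 6.
No augmenting path remains in the residual graph.

6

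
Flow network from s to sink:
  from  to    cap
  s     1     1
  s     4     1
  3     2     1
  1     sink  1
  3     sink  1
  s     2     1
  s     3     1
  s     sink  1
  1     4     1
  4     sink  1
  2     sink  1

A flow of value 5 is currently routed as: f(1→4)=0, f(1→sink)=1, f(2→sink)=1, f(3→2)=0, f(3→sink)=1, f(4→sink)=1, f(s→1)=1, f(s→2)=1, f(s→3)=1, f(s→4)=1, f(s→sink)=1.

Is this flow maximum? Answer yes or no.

Yes

Residual reachable from s: {s}; sink is not reachable.
Saturated cut: s→3, s→2, s→1, s→4, s→sink with total capacity 5 = current flow value. Flow is maximum.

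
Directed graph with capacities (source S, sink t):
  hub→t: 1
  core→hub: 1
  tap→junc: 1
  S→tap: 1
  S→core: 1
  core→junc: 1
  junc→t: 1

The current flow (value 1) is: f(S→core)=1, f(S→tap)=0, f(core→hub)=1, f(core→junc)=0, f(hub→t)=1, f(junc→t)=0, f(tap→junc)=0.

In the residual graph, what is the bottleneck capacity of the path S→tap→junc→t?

1

Residual capacities along the path: S→tap: 1, tap→junc: 1, junc→t: 1.
Minimum is 1.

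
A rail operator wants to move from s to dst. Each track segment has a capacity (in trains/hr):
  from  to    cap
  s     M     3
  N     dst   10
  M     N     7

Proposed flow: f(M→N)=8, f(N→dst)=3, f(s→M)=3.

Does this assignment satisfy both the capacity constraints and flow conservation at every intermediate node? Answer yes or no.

Capacity violated on M→N: flow 8 > capacity 7.

No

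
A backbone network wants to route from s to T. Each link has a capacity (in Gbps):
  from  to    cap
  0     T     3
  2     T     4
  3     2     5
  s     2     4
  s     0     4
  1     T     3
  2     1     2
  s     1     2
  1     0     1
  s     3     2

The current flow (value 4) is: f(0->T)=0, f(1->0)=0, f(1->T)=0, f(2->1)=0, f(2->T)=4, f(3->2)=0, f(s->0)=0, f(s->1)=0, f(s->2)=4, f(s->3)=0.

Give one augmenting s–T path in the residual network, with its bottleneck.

s->1->T, bottleneck 2

Residual along s->1->T: s->1: 2, 1->T: 3.
Bottleneck = min = 2.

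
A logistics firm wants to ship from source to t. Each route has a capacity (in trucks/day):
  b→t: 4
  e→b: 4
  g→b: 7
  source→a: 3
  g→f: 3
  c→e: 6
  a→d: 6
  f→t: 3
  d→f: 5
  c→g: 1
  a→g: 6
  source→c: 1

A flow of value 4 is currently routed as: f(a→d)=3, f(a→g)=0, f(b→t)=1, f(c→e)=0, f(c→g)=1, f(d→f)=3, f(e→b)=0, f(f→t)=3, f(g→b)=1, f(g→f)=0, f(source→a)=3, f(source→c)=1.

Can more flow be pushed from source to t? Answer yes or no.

Residual reachable from source: {source}; t is not reachable.
Saturated cut: source→a, source→c with total capacity 4 = current flow value. Flow is maximum.

No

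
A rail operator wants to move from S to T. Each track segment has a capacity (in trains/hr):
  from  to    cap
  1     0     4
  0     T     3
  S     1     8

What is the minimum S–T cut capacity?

3

Max flow = 3 (via 1 augmenting path).
In the residual at optimum, the set reachable from S is {0, 1, S}.
Cut edges: 0→T (cap 3). Sum = 3.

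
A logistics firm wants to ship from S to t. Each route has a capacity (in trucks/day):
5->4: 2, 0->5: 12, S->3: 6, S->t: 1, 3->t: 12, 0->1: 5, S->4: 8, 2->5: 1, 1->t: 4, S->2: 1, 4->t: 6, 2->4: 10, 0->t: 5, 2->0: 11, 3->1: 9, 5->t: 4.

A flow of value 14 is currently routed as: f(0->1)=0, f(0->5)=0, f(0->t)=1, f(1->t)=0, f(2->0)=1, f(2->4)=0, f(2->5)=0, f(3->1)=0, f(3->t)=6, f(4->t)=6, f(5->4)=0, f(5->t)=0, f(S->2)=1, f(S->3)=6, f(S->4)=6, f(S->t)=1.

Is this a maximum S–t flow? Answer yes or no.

Residual reachable from S: {4, S}; t is not reachable.
Saturated cut: S->3, S->2, S->t, 4->t with total capacity 14 = current flow value. Flow is maximum.

Yes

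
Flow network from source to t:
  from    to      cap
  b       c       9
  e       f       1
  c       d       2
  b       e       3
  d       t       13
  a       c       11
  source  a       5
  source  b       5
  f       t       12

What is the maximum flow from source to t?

3

Augment source->a->c->d->t: bottleneck 2. Total 2.
Augment source->b->e->f->t: bottleneck 1. Total 3.
No augmenting path remains in the residual graph.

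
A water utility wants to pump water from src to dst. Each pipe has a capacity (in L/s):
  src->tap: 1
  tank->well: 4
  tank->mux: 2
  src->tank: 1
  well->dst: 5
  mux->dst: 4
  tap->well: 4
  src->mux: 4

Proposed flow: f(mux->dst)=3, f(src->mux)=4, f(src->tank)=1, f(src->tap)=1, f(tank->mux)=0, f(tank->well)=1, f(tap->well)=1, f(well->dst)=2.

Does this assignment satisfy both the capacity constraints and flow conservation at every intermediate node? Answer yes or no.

Conservation fails at mux: inflow 4 ≠ outflow 3.

No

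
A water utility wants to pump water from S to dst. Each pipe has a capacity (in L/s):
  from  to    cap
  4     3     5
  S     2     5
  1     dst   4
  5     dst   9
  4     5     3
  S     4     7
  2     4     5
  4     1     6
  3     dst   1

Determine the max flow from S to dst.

8

Augment S→4→3→dst: bottleneck 1. Total 1.
Augment S→4→5→dst: bottleneck 3. Total 4.
Augment S→4→1→dst: bottleneck 3. Total 7.
Augment S→2→4→1→dst: bottleneck 1. Total 8.
No augmenting path remains in the residual graph.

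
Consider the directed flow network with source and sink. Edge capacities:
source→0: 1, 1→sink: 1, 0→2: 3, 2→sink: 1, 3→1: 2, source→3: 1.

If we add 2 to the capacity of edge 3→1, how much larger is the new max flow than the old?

Original max flow = 2.
Edge 3→1 does not cross the min cut (source side {source}), so extra capacity there cannot help.
New max flow = 2. Increase = 0.

0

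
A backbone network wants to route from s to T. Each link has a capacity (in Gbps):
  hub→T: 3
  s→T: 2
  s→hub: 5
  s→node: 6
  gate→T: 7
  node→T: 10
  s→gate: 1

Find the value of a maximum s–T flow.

12

Augment s→T: bottleneck 2. Total 2.
Augment s→gate→T: bottleneck 1. Total 3.
Augment s→hub→T: bottleneck 3. Total 6.
Augment s→node→T: bottleneck 6. Total 12.
No augmenting path remains in the residual graph.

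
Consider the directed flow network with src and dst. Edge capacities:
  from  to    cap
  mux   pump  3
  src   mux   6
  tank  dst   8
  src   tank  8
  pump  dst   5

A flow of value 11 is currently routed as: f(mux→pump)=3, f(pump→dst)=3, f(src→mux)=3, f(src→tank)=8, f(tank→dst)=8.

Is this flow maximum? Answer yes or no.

Yes

Residual reachable from src: {mux, src}; dst is not reachable.
Saturated cut: src→tank, mux→pump with total capacity 11 = current flow value. Flow is maximum.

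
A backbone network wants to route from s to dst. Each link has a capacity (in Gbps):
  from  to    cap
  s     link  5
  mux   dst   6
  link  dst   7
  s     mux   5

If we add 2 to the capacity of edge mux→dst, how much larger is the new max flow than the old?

0

Original max flow = 10.
Edge mux→dst does not cross the min cut (source side {s}), so extra capacity there cannot help.
New max flow = 10. Increase = 0.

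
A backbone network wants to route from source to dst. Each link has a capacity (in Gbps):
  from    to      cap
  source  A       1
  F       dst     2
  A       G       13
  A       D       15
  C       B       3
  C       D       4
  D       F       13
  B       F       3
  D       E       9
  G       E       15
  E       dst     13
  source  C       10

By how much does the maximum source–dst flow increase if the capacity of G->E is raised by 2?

Original max flow = 7.
Edge G->E does not cross the min cut (source side {B, C, F, source}), so extra capacity there cannot help.
New max flow = 7. Increase = 0.

0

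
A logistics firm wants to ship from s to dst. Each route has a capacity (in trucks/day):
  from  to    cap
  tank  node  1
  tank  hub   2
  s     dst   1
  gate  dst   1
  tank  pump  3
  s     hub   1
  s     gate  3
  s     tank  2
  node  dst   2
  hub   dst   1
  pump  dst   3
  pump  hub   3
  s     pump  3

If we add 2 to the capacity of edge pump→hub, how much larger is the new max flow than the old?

Original max flow = 7.
Edge pump→hub does not cross the min cut (source side {gate, hub, pump, s, tank}), so extra capacity there cannot help.
New max flow = 7. Increase = 0.

0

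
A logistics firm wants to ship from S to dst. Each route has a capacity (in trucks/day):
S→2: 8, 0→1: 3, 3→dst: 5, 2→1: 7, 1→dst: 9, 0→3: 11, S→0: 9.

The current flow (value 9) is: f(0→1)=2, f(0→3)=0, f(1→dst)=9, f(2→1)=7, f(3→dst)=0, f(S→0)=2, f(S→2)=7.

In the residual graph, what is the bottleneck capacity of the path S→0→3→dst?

5

Residual capacities along the path: S→0: 7, 0→3: 11, 3→dst: 5.
Minimum is 5.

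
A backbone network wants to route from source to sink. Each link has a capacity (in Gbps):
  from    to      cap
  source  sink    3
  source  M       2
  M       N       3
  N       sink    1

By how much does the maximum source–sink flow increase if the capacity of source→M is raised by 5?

0

Original max flow = 4.
Edge source→M does not cross the min cut (source side {M, N, source}), so extra capacity there cannot help.
New max flow = 4. Increase = 0.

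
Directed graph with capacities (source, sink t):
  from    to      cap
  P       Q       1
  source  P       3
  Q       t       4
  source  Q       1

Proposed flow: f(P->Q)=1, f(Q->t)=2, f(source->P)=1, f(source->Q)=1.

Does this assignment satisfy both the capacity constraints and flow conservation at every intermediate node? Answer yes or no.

Every edge has 0 ≤ f(e) ≤ cap(e).
At each intermediate node, inflow equals outflow.

Yes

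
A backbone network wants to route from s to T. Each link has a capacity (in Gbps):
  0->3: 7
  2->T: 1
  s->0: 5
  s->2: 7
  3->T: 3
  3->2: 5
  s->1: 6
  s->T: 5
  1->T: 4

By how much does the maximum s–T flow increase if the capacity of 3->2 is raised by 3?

Original max flow = 13.
Edge 3->2 does not cross the min cut (source side {0, 1, 2, 3, s}), so extra capacity there cannot help.
New max flow = 13. Increase = 0.

0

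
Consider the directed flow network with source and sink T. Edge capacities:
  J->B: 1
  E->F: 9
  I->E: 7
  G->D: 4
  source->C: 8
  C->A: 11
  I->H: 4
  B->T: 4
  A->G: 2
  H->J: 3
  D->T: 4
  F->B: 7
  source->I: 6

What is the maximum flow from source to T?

6

Augment source->I->H->J->B->T: bottleneck 1. Total 1.
Augment source->I->E->F->B->T: bottleneck 3. Total 4.
Augment source->C->A->G->D->T: bottleneck 2. Total 6.
No augmenting path remains in the residual graph.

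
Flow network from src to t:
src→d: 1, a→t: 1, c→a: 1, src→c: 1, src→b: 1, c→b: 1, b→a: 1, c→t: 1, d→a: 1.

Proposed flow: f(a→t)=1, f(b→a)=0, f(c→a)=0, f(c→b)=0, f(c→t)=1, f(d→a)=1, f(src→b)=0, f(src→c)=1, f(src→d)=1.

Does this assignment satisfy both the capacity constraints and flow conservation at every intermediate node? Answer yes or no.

Every edge has 0 ≤ f(e) ≤ cap(e).
At each intermediate node, inflow equals outflow.

Yes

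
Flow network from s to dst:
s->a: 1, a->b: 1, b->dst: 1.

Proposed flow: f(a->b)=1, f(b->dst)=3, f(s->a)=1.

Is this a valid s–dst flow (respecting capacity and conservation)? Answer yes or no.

No

Capacity violated on b->dst: flow 3 > capacity 1.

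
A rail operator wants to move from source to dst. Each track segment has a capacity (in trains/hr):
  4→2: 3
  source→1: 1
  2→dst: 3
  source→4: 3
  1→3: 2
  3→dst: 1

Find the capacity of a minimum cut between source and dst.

4

Max flow = 4 (via 2 augmenting paths).
In the residual at optimum, the set reachable from source is {source}.
Cut edges: source→4 (cap 3), source→1 (cap 1). Sum = 4.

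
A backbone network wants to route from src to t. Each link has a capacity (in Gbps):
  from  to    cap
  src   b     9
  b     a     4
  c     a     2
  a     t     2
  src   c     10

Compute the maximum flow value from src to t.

2

Augment src->b->a->t: bottleneck 2. Total 2.
No augmenting path remains in the residual graph.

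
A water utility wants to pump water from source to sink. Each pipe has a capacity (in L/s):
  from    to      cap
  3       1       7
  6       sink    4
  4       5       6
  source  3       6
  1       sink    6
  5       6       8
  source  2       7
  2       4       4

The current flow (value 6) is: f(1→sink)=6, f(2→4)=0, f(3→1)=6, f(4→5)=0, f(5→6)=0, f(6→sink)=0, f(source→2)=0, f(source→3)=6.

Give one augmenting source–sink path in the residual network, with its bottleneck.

Residual along source→2→4→5→6→sink: source→2: 7, 2→4: 4, 4→5: 6, 5→6: 8, 6→sink: 4.
Bottleneck = min = 4.

source→2→4→5→6→sink, bottleneck 4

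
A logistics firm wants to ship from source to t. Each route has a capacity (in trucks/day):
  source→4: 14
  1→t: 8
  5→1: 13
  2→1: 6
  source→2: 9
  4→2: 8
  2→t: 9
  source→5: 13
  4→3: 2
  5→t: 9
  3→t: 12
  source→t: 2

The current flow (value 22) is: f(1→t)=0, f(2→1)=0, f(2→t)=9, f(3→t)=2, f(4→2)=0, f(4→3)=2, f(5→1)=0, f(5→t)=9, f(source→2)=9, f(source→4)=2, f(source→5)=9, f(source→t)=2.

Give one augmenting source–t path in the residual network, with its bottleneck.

source→5→1→t, bottleneck 4

Residual along source→5→1→t: source→5: 4, 5→1: 13, 1→t: 8.
Bottleneck = min = 4.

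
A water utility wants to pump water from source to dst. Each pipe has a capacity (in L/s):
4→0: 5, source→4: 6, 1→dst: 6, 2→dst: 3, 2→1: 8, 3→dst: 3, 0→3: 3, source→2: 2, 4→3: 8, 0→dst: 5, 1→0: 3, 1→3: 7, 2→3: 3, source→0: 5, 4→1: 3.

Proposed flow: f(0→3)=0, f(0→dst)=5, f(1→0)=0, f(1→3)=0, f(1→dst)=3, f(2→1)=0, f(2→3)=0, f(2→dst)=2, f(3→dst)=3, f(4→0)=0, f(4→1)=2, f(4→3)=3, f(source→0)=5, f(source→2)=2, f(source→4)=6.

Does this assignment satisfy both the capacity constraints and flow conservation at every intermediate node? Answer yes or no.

Conservation fails at 4: inflow 6 ≠ outflow 5.

No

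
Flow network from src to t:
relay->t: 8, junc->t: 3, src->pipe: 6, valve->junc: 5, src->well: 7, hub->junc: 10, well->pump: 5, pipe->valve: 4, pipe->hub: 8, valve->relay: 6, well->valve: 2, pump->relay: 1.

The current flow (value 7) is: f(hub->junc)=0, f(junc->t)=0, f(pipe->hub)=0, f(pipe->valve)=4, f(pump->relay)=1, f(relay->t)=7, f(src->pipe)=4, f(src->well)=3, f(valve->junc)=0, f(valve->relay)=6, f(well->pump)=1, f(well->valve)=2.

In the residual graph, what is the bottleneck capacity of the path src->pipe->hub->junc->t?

2

Residual capacities along the path: src->pipe: 2, pipe->hub: 8, hub->junc: 10, junc->t: 3.
Minimum is 2.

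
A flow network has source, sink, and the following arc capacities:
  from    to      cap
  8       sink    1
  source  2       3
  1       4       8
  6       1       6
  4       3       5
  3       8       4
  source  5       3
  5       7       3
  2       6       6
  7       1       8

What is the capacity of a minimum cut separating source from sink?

Max flow = 1 (via 1 augmenting path).
In the residual at optimum, the set reachable from source is {1, 2, 3, 4, 5, 6, 7, 8, source}.
Cut edges: 8→sink (cap 1). Sum = 1.

1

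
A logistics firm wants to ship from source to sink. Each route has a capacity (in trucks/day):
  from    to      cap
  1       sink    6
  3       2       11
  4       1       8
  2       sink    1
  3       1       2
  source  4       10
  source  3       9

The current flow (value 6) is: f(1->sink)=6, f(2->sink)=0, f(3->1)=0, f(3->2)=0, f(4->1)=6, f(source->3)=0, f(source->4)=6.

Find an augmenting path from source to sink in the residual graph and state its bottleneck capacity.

source->3->2->sink, bottleneck 1

Residual along source->3->2->sink: source->3: 9, 3->2: 11, 2->sink: 1.
Bottleneck = min = 1.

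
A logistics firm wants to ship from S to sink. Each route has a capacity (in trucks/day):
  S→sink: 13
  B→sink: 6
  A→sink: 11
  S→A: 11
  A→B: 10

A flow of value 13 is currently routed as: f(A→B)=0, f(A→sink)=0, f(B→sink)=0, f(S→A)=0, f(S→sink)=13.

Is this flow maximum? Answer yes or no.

Residual path S→A→sink has bottleneck 11 > 0.
Pushing 11 along it raises the flow to 24, so the given flow is not maximum.

No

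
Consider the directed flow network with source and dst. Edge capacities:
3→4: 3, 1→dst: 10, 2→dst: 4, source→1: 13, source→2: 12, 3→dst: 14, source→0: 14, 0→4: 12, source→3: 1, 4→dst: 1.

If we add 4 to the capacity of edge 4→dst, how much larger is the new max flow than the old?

4

Original max flow = 16.
After raising cap(4→dst), augmenting paths through that edge carry 4 more units.
New max flow = 20. Increase = 4.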